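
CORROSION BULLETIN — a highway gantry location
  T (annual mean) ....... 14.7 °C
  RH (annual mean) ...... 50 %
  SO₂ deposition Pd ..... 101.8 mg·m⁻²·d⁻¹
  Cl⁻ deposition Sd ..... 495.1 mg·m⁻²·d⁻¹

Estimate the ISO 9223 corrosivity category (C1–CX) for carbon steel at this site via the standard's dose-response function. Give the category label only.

C5

carbon steel: T>10 °C ⇒ hinge -0.054·(14.7−10) = -0.2538
  Pd branch = 1.77·Pd^0.52·e^(0.02·RH+f) = 41.31 μm/a
  Sd branch = 0.102·Sd^0.62·e^(0.033·RH+0.04·T) = 44.8 μm/a
  sum: 41.31 + 44.8 → r_corr = 86.11 μm/a
86.1 μm/a falls in (80, 200] for carbon steel → category C5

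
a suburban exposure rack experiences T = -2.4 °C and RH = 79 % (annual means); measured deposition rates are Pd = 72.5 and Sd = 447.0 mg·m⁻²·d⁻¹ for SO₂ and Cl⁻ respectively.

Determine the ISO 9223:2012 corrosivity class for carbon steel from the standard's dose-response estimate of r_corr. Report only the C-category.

C4

carbon steel: f(T) = +0.150·(T−10) [T≤10 °C] = -1.8600
  sulphur-dioxide contribution → 12.41 μm/a
  chloride contribution → 55.25 μm/a
  ⇒ r_corr(carbon steel) = 67.66 μm/a
67.7 μm/a falls in (50, 80] for carbon steel → category C4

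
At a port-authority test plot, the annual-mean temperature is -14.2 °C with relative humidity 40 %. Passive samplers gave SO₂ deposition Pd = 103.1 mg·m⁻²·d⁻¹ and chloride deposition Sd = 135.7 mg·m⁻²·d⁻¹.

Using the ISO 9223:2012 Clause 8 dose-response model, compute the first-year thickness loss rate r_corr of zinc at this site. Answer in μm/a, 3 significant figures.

zinc: temperature factor f = +0.038·(-24.2) = -0.9196
  sulphur-dioxide contribution → 0.249 μm/a
  chloride contribution → 0.1184 μm/a
  total first-year rate 0.3674 μm/a

r_corr = 0.367 μm/a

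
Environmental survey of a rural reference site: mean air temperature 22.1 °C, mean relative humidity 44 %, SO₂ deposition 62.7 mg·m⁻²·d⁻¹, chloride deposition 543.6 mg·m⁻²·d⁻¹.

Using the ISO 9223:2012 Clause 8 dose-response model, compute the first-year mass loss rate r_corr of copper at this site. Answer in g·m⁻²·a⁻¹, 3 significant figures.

copper: temperature factor f = -0.080·(12.1) = -0.9680
  Pd branch = 0.0053·Pd^0.26·e^(0.059·RH+f) = 0.07918 μm/a
  Cl⁻ term: 0.01025·543.6^0.27·exp(0.036·44+0.049·22.1) = 0.8081
  sum: 0.07918 + 0.8081 → r_corr = 0.8873 μm/a
Convert to mass loss: 0.8873 μm/a × 8.96 g/cm³ = 7.95 g·m⁻²·a⁻¹

r_corr = 7.95 g·m⁻²·a⁻¹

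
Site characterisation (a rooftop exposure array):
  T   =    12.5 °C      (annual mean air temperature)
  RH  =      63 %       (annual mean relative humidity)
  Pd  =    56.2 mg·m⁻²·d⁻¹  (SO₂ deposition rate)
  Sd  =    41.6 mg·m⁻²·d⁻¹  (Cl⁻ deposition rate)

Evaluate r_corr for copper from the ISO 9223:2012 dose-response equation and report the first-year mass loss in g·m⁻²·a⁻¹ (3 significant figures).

r_corr = 9.04 g·m⁻²·a⁻¹

copper: T>10 °C ⇒ hinge -0.080·(12.5−10) = -0.2000
  Pd branch = 0.0053·Pd^0.26·e^(0.059·RH+f) = 0.5089 μm/a
  Cl⁻ term: 0.01025·41.6^0.27·exp(0.036·63+0.049·12.5) = 0.4999
  r_corr = 0.5089 + 0.4999 = 1.009 μm/a
Convert to mass loss: 1.009 μm/a × 8.96 g/cm³ = 9.039 g·m⁻²·a⁻¹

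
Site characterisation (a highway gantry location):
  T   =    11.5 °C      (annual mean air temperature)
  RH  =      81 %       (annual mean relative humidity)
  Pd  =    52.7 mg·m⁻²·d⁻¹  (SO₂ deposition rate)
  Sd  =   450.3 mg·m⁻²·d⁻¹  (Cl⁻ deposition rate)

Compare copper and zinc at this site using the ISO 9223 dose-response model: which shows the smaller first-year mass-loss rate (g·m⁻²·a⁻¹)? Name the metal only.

copper: temperature factor f = -0.080·(1.5) = -0.1200
  Pd branch = 0.0053·Pd^0.26·e^(0.059·RH+f) = 1.568 μm/a
  Cl⁻ term: 0.01025·450.3^0.27·exp(0.036·81+0.049·11.5) = 1.731
  sum: 1.568 + 1.731 → r_corr = 3.299 μm/a
  mass loss = 3.299 μm/a × 8.96 g/cm³ = 29.56 g·m⁻²·a⁻¹
zinc: temperature factor f = -0.071·(1.5) = -0.1065
  SO₂ term: 0.0129·52.7^0.44·exp(0.046·81-0.1065) = 2.755
  Cl⁻ term: 0.0175·450.3^0.57·exp(0.008·81+0.085·11.5) = 2.894
  sum: 2.755 + 2.894 → r_corr = 5.649 μm/a
  mass loss = 5.649 μm/a × 7.14 g/cm³ = 40.33 g·m⁻²·a⁻¹
Ordering by g·m⁻²·a⁻¹: zinc (40.3) > copper (29.6)

copper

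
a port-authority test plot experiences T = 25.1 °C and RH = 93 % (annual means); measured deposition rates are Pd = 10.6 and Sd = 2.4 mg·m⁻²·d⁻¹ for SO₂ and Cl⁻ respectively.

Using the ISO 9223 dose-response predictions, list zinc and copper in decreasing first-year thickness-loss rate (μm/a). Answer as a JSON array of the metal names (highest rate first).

["copper", "zinc"]

zinc: f(T) = -0.071·(T−10) [T>10 °C] = -1.0721
  Pd branch = 0.0129·Pd^0.44·e^(0.046·RH+f) = 0.8996 μm/a
  Cl⁻ term: 0.0175·2.4^0.57·exp(0.008·93+0.085·25.1) = 0.5122
  sum: 0.8996 + 0.5122 → r_corr = 1.412 μm/a
copper: f(T) = -0.080·(T−10) [T>10 °C] = -1.2080
  SO₂ term: 0.0053·10.6^0.26·exp(0.059·93-1.2080) = 0.7066
  Cl⁻ term: 0.01025·2.4^0.27·exp(0.036·93+0.049·25.1) = 1.263
  sum: 0.7066 + 1.263 → r_corr = 1.97 μm/a
Ordering by μm/a: copper (1.97) > zinc (1.41)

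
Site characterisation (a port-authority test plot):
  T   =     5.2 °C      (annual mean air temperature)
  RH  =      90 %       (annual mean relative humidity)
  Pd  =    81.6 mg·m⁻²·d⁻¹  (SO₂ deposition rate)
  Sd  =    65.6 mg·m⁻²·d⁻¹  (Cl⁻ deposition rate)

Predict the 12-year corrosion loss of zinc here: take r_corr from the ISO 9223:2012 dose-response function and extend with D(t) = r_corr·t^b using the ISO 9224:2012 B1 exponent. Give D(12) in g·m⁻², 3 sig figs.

D(12) = 285 g·m⁻²

zinc: T≤10 °C ⇒ hinge +0.038·(5.2−10) = -0.1824
  SO₂ term: 0.0129·81.6^0.44·exp(0.046·90-0.1824) = 4.683
  Cl⁻ term: 0.0175·65.6^0.57·exp(0.008·90+0.085·5.2) = 0.6072
  r_corr = 4.683 + 0.6072 = 5.29 μm/a
Power-law: D(12) = r_corr · 12^0.813
  D(12) = 5.29 × 12^0.813 = 5.29 × 7.54 = 39.89 μm
  Mass loss = 39.89 μm × 7.14 g/cm³ = 284.8 g·m⁻²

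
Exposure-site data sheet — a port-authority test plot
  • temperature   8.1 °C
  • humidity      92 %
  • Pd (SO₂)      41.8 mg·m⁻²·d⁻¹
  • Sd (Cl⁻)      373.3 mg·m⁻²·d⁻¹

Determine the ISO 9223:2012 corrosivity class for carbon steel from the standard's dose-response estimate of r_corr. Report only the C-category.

C5

carbon steel: T≤10 °C ⇒ hinge +0.150·(8.1−10) = -0.2850
  Pd branch = 1.77·Pd^0.52·e^(0.02·RH+f) = 58.39 μm/a
  Cl⁻ term: 0.102·373.3^0.62·exp(0.033·92+0.04·8.1) = 115.5
  sum: 58.39 + 115.5 → r_corr = 173.9 μm/a
174 μm/a falls in (80, 200] for carbon steel → category C5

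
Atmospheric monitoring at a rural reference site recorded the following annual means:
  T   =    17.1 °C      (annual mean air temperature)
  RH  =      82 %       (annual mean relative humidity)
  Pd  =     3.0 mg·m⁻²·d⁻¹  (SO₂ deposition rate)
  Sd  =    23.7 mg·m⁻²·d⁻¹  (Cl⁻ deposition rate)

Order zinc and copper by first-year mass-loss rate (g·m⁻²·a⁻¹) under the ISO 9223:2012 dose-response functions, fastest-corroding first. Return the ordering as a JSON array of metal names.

zinc: temperature factor f = -0.071·(7.1) = -0.5041
  SO₂ term: 0.0129·3.0^0.44·exp(0.046·82-0.5041) = 0.5492
  Cl⁻ term: 0.0175·23.7^0.57·exp(0.008·82+0.085·17.1) = 0.8766
  r_corr = 0.5492 + 0.8766 = 1.426 μm/a
  mass loss = 1.426 μm/a × 7.14 g/cm³ = 10.18 g·m⁻²·a⁻¹
copper: f(T) = -0.080·(T−10) [T>10 °C] = -0.5680
  Pd branch = 0.0053·Pd^0.26·e^(0.059·RH+f) = 0.5044 μm/a
  Cl⁻ term: 0.01025·23.7^0.27·exp(0.036·82+0.049·17.1) = 1.066
  sum: 0.5044 + 1.066 → r_corr = 1.571 μm/a
  mass loss = 1.571 μm/a × 8.96 g/cm³ = 14.07 g·m⁻²·a⁻¹
Ordering by g·m⁻²·a⁻¹: copper (14.1) > zinc (10.2)

["copper", "zinc"]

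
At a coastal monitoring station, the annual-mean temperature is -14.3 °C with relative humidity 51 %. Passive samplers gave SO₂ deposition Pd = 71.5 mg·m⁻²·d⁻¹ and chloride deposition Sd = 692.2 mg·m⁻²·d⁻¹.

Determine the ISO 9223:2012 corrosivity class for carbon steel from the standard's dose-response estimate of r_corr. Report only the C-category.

C2

carbon steel: temperature factor f = +0.150·(-24.3) = -3.6450
  sulphur-dioxide contribution → 1.181 μm/a
  chloride contribution → 17.87 μm/a
  ⇒ r_corr(carbon steel) = 19.05 μm/a
ISO 9223 Table 2 (carbon steel): 1.3 < 19 ≤ 25 μm/a ⇒ C2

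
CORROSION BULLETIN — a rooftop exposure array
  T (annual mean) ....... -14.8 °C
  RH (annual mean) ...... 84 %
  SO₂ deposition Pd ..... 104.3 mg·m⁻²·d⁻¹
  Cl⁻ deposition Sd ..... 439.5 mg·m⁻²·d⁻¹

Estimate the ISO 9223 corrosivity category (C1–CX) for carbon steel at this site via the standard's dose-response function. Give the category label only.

carbon steel: T≤10 °C ⇒ hinge +0.150·(-14.8−10) = -3.7200
  SO₂ term: 1.77·104.3^0.52·exp(0.02·84-3.7200) = 2.579
  Cl⁻ term: 0.102·439.5^0.62·exp(0.033·84+0.04·-14.8) = 39.26
  sum: 2.579 + 39.26 → r_corr = 41.84 μm/a
Category bounds: 25…50 μm/a bracket r_corr ⇒ C3

C3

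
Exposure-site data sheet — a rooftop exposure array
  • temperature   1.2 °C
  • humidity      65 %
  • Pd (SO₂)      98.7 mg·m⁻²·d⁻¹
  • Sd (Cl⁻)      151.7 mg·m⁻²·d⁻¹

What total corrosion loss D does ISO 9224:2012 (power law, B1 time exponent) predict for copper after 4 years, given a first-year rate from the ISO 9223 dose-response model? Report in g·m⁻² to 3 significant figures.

copper: temperature factor f = +0.126·(-8.8) = -1.1088
  sulphur-dioxide contribution → 0.2672 μm/a
  chloride contribution → 0.4379 μm/a
  ⇒ r_corr(copper) = 0.7051 μm/a
Long-term exponent b (ISO 9224 Table 2, B1) = 0.667
  D(4) = 0.7051 × 4^0.667 = 0.7051 × 2.521 = 1.777 μm
  Mass loss = 1.777 μm × 8.96 g/cm³ = 15.93 g·m⁻²

D(4) = 15.9 g·m⁻²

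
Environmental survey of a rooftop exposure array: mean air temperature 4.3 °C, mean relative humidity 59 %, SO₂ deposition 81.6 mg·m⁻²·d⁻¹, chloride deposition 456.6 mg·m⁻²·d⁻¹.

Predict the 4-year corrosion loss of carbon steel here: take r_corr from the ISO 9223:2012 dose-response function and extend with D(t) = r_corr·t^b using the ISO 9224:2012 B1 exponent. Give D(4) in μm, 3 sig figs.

D(4) = 128 μm

carbon steel: f(T) = +0.150·(T−10) [T≤10 °C] = -0.8550
  sulphur-dioxide contribution → 24.17 μm/a
  chloride contribution → 37.83 μm/a
  total first-year rate 61.99 μm/a
ISO 9224: D(t) = r_corr · t^b with b = 0.523 (carbon steel, B1)
  D(4) = 61.99 × 4^0.523 = 61.99 × 2.065 = 128 μm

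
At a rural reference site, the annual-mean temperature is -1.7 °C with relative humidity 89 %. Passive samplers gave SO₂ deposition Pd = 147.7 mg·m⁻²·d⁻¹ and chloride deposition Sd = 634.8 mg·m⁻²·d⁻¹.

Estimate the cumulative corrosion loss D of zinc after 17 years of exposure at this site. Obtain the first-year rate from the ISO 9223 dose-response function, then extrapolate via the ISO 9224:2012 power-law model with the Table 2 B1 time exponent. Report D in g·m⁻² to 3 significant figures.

D(17) = 407 g·m⁻²

zinc: temperature factor f = +0.038·(-11.7) = -0.4446
  SO₂ term: 0.0129·147.7^0.44·exp(0.046·89-0.4446) = 4.467
  Sd branch = 0.0175·Sd^0.57·e^(0.008·RH+0.085·T) = 1.222 μm/a
  sum: 4.467 + 1.222 → r_corr = 5.689 μm/a
ISO 9224: D(t) = r_corr · t^b with b = 0.813 (zinc, B1)
  D(17) = 5.689 × 17^0.813 = 5.689 × 10.01 = 56.94 μm
  Mass loss = 56.94 μm × 7.14 g/cm³ = 406.5 g·m⁻²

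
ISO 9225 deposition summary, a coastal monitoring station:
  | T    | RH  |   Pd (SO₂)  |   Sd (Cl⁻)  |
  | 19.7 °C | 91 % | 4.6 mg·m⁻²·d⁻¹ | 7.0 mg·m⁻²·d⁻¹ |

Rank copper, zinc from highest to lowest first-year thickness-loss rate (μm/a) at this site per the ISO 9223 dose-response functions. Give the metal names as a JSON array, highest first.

["copper", "zinc"]

copper: f(T) = -0.080·(T−10) [T>10 °C] = -0.7760
  SO₂ term: 0.0053·4.6^0.26·exp(0.059·91-0.7760) = 0.7786
  Cl⁻ term: 0.01025·7.0^0.27·exp(0.036·91+0.049·19.7) = 1.205
  r_corr = 0.7786 + 1.205 = 1.983 μm/a
zinc: temperature factor f = -0.071·(9.7) = -0.6887
  SO₂ term: 0.0129·4.6^0.44·exp(0.046·91-0.6887) = 0.8338
  Sd branch = 0.0175·Sd^0.57·e^(0.008·RH+0.085·T) = 0.5863 μm/a
  r_corr = 0.8338 + 0.5863 = 1.42 μm/a
Ordering by μm/a: copper (1.98) > zinc (1.42)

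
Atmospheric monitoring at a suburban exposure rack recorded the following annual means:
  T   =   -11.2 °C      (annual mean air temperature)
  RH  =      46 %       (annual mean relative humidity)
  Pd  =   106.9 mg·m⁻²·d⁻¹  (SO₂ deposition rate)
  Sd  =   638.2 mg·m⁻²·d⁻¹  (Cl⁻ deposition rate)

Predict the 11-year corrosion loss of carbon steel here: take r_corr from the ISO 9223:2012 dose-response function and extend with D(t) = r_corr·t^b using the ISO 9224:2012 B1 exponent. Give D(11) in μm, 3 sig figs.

carbon steel: f(T) = +0.150·(T−10) [T≤10 °C] = -3.1800
  SO₂ term: 1.77·106.9^0.52·exp(0.02·46-3.1800) = 2.097
  Cl⁻ term: 0.102·638.2^0.62·exp(0.033·46+0.04·-11.2) = 16.31
  sum: 2.097 + 16.31 → r_corr = 18.4 μm/a
Power-law: D(11) = r_corr · 11^0.523
  D(11) = 18.4 × 11^0.523 = 18.4 × 3.505 = 64.5 μm

D(11) = 64.5 μm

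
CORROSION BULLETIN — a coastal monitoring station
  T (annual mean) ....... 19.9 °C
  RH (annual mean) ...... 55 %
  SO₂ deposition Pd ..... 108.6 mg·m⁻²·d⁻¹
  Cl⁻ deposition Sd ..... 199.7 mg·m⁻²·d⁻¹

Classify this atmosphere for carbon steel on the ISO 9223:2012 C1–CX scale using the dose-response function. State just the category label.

C4

carbon steel: T>10 °C ⇒ hinge -0.054·(19.9−10) = -0.5346
  Pd branch = 1.77·Pd^0.52·e^(0.02·RH+f) = 35.66 μm/a
  Cl⁻ term: 0.102·199.7^0.62·exp(0.033·55+0.04·19.9) = 37.05
  r_corr = 35.66 + 37.05 = 72.71 μm/a
Category bounds: 50…80 μm/a bracket r_corr ⇒ C4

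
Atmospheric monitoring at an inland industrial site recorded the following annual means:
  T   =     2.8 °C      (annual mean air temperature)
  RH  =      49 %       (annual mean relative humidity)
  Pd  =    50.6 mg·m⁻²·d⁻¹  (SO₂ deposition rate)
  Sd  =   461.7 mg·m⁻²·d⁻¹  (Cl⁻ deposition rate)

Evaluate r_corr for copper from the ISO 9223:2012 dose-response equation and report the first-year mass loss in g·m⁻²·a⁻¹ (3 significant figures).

r_corr = 4.18 g·m⁻²·a⁻¹

copper: f(T) = +0.126·(T−10) [T≤10 °C] = -0.9072
  Pd branch = 0.0053·Pd^0.26·e^(0.059·RH+f) = 0.1069 μm/a
  Sd branch = 0.01025·Sd^0.27·e^(0.036·RH+0.049·T) = 0.3596 μm/a
  sum: 0.1069 + 0.3596 → r_corr = 0.4665 μm/a
Convert to mass loss: 0.4665 μm/a × 8.96 g/cm³ = 4.179 g·m⁻²·a⁻¹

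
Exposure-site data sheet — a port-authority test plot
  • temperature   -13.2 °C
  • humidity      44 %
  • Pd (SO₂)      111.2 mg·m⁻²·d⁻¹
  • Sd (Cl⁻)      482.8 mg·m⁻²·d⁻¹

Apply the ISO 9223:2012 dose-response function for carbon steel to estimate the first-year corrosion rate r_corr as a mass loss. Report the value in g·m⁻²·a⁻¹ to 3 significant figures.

carbon steel: T≤10 °C ⇒ hinge +0.150·(-13.2−10) = -3.4800
  sulphur-dioxide contribution → 1.523 μm/a
  chloride contribution → 11.85 μm/a
  ⇒ r_corr(carbon steel) = 13.38 μm/a
Convert to mass loss: 13.38 μm/a × 7.85 g/cm³ = 105 g·m⁻²·a⁻¹

r_corr = 105 g·m⁻²·a⁻¹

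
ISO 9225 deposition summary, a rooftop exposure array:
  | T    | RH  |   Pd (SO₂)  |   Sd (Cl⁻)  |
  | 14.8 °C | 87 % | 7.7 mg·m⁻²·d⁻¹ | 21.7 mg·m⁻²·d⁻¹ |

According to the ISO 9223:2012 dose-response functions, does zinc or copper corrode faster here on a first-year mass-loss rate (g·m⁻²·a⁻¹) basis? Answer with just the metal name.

zinc: T>10 °C ⇒ hinge -0.071·(14.8−10) = -0.3408
  Pd branch = 0.0129·Pd^0.44·e^(0.046·RH+f) = 1.232 μm/a
  Cl⁻ term: 0.0175·21.7^0.57·exp(0.008·87+0.085·14.8) = 0.7136
  sum: 1.232 + 0.7136 → r_corr = 1.946 μm/a
  mass loss = 1.946 μm/a × 7.14 g/cm³ = 13.89 g·m⁻²·a⁻¹
copper: f(T) = -0.080·(T−10) [T>10 °C] = -0.3840
  Pd branch = 0.0053·Pd^0.26·e^(0.059·RH+f) = 1.04 μm/a
  Cl⁻ term: 0.01025·21.7^0.27·exp(0.036·87+0.049·14.8) = 1.114
  sum: 1.04 + 1.114 → r_corr = 2.154 μm/a
  mass loss = 2.154 μm/a × 8.96 g/cm³ = 19.3 g·m⁻²·a⁻¹
Ordering by g·m⁻²·a⁻¹: copper (19.3) > zinc (13.9)

copper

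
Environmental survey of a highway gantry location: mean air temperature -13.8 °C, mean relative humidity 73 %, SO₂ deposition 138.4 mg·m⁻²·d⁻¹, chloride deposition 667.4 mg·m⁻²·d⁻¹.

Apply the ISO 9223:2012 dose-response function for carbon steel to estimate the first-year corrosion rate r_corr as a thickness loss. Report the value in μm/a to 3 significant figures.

carbon steel: temperature factor f = +0.150·(-23.8) = -3.5700
  Pd branch = 1.77·Pd^0.52·e^(0.02·RH+f) = 2.786 μm/a
  Cl⁻ term: 0.102·667.4^0.62·exp(0.033·73+0.04·-13.8) = 36.83
  r_corr = 2.786 + 36.83 = 39.62 μm/a

r_corr = 39.6 μm/a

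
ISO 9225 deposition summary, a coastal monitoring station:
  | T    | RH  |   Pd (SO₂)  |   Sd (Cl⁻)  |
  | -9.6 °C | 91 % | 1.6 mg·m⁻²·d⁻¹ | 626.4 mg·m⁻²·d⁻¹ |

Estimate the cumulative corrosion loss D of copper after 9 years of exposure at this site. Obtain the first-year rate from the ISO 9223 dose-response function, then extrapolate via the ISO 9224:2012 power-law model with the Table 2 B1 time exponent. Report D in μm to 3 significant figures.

D(9) = 4.65 μm

copper: f(T) = +0.126·(T−10) [T≤10 °C] = -2.4696
  Pd branch = 0.0053·Pd^0.26·e^(0.059·RH+f) = 0.1088 μm/a
  Cl⁻ term: 0.01025·626.4^0.27·exp(0.036·91+0.049·-9.6) = 0.9646
  sum: 0.1088 + 0.9646 → r_corr = 1.073 μm/a
Long-term exponent b (ISO 9224 Table 2, B1) = 0.667
  D(9) = 1.073 × 9^0.667 = 1.073 × 4.33 = 4.647 μm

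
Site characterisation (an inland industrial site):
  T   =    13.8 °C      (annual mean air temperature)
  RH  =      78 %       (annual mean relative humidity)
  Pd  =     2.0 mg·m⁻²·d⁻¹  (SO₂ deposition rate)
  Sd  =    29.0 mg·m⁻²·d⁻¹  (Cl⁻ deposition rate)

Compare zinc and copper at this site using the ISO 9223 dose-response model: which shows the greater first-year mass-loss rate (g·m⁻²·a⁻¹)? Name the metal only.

zinc: T>10 °C ⇒ hinge -0.071·(13.8−10) = -0.2698
  Pd branch = 0.0129·Pd^0.44·e^(0.046·RH+f) = 0.4832 μm/a
  Sd branch = 0.0175·Sd^0.57·e^(0.008·RH+0.085·T) = 0.7195 μm/a
  sum: 0.4832 + 0.7195 → r_corr = 1.203 μm/a
  mass loss = 1.203 μm/a × 7.14 g/cm³ = 8.587 g·m⁻²·a⁻¹
copper: f(T) = -0.080·(T−10) [T>10 °C] = -0.3040
  Pd branch = 0.0053·Pd^0.26·e^(0.059·RH+f) = 0.4668 μm/a
  Cl⁻ term: 0.01025·29.0^0.27·exp(0.036·78+0.049·13.8) = 0.8294
  sum: 0.4668 + 0.8294 → r_corr = 1.296 μm/a
  mass loss = 1.296 μm/a × 8.96 g/cm³ = 11.61 g·m⁻²·a⁻¹
Ordering by g·m⁻²·a⁻¹: copper (11.6) > zinc (8.59)

copper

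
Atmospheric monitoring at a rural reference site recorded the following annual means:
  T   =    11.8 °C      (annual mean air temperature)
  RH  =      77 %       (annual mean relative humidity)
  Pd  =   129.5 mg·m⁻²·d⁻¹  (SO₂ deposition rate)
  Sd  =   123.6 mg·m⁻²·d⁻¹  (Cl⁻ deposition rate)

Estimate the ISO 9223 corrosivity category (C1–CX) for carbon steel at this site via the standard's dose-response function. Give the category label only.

carbon steel: T>10 °C ⇒ hinge -0.054·(11.8−10) = -0.0972
  sulphur-dioxide contribution → 93.96 μm/a
  chloride contribution → 41.13 μm/a
  ⇒ r_corr(carbon steel) = 135.1 μm/a
Category bounds: 80…200 μm/a bracket r_corr ⇒ C5

C5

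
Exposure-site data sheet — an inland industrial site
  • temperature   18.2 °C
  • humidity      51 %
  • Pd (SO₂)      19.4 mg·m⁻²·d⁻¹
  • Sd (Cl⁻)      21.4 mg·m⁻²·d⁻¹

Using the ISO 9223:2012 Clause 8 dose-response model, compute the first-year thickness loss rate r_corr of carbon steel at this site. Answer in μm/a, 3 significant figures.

r_corr = 22.3 μm/a

carbon steel: temperature factor f = -0.054·(8.2) = -0.4428
  Pd branch = 1.77·Pd^0.52·e^(0.02·RH+f) = 14.73 μm/a
  Cl⁻ term: 0.102·21.4^0.62·exp(0.033·51+0.04·18.2) = 7.595
  sum: 14.73 + 7.595 → r_corr = 22.33 μm/a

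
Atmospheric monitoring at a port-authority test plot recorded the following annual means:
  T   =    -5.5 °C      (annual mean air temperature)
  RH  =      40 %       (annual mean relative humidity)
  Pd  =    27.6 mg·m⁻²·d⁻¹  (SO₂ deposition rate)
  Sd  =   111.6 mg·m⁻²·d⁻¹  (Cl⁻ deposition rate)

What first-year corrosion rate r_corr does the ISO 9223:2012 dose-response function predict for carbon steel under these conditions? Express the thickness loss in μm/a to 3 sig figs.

r_corr = 7.86 μm/a

carbon steel: f(T) = +0.150·(T−10) [T≤10 °C] = -2.3250
  sulphur-dioxide contribution → 2.162 μm/a
  chloride contribution → 5.7 μm/a
  total first-year rate 7.862 μm/a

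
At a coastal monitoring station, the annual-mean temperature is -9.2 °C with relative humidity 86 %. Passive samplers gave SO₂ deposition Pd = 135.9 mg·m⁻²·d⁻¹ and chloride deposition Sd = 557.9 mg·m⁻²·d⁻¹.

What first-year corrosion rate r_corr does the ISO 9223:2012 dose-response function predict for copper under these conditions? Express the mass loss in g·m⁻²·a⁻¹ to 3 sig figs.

r_corr = 9.56 g·m⁻²·a⁻¹

copper: f(T) = +0.126·(T−10) [T≤10 °C] = -2.4192
  sulphur-dioxide contribution → 0.2703 μm/a
  chloride contribution → 0.7963 μm/a
  ⇒ r_corr(copper) = 1.067 μm/a
Convert to mass loss: 1.067 μm/a × 8.96 g/cm³ = 9.557 g·m⁻²·a⁻¹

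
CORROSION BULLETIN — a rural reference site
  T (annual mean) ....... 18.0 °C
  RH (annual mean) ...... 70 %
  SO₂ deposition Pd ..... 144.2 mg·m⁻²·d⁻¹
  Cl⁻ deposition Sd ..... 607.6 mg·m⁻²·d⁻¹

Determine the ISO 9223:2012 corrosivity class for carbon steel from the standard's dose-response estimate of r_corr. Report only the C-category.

C5

carbon steel: temperature factor f = -0.054·(8.0) = -0.4320
  sulphur-dioxide contribution → 61.81 μm/a
  chloride contribution → 112.3 μm/a
  total first-year rate 174.1 μm/a
174 μm/a falls in (80, 200] for carbon steel → category C5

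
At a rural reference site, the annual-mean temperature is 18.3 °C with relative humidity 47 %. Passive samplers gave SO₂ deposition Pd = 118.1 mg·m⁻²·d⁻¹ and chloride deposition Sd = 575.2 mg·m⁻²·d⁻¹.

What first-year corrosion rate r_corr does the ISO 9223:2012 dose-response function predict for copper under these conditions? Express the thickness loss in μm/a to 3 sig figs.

copper: f(T) = -0.080·(T−10) [T>10 °C] = -0.6640
  SO₂ term: 0.0053·118.1^0.26·exp(0.059·47-0.6640) = 0.151
  Cl⁻ term: 0.01025·575.2^0.27·exp(0.036·47+0.049·18.3) = 0.7588
  sum: 0.151 + 0.7588 → r_corr = 0.9098 μm/a

r_corr = 0.910 μm/a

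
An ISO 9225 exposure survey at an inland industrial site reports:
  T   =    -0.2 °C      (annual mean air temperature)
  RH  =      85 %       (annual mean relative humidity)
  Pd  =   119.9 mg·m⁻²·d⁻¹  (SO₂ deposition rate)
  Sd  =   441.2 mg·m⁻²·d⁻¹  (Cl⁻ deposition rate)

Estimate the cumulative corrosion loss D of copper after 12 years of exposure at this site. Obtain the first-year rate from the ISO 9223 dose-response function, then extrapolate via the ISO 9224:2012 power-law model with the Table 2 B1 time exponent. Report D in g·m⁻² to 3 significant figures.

D(12) = 88.7 g·m⁻²

copper: T≤10 °C ⇒ hinge +0.126·(-0.2−10) = -1.2852
  sulphur-dioxide contribution → 0.7667 μm/a
  chloride contribution → 1.121 μm/a
  total first-year rate 1.887 μm/a
Long-term exponent b (ISO 9224 Table 2, B1) = 0.667
  D(12) = 1.887 × 12^0.667 = 1.887 × 5.246 = 9.9 μm
  Mass loss = 9.9 μm × 8.96 g/cm³ = 88.71 g·m⁻²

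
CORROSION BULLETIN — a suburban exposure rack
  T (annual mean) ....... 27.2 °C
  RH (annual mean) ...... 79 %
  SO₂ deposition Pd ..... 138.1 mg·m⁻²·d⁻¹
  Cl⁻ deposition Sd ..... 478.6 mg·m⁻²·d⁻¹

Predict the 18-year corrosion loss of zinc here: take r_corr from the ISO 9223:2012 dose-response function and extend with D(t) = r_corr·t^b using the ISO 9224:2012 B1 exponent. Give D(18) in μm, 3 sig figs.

D(18) = 131 μm

zinc: T>10 °C ⇒ hinge -0.071·(27.2−10) = -1.2212
  SO₂ term: 0.0129·138.1^0.44·exp(0.046·79-1.2212) = 1.259
  Sd branch = 0.0175·Sd^0.57·e^(0.008·RH+0.085·T) = 11.2 μm/a
  r_corr = 1.259 + 11.2 = 12.46 μm/a
Long-term exponent b (ISO 9224 Table 2, B1) = 0.813
  D(18) = 12.46 × 18^0.813 = 12.46 × 10.48 = 130.6 μm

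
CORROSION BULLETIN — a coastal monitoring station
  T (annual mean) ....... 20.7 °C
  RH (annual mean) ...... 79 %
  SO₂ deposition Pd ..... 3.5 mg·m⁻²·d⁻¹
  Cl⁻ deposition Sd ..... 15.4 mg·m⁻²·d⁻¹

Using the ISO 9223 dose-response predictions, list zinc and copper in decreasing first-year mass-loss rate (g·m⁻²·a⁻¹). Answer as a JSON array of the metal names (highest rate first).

["copper", "zinc"]

zinc: f(T) = -0.071·(T−10) [T>10 °C] = -0.7597
  SO₂ term: 0.0129·3.5^0.44·exp(0.046·79-0.7597) = 0.3965
  Sd branch = 0.0175·Sd^0.57·e^(0.008·RH+0.085·T) = 0.909 μm/a
  r_corr = 0.3965 + 0.909 = 1.305 μm/a
  mass loss = 1.305 μm/a × 7.14 g/cm³ = 9.321 g·m⁻²·a⁻¹
copper: temperature factor f = -0.080·(10.7) = -0.8560
  Pd branch = 0.0053·Pd^0.26·e^(0.059·RH+f) = 0.3298 μm/a
  Cl⁻ term: 0.01025·15.4^0.27·exp(0.036·79+0.049·20.7) = 1.016
  r_corr = 0.3298 + 1.016 = 1.346 μm/a
  mass loss = 1.346 μm/a × 8.96 g/cm³ = 12.06 g·m⁻²·a⁻¹
Ordering by g·m⁻²·a⁻¹: copper (12.1) > zinc (9.32)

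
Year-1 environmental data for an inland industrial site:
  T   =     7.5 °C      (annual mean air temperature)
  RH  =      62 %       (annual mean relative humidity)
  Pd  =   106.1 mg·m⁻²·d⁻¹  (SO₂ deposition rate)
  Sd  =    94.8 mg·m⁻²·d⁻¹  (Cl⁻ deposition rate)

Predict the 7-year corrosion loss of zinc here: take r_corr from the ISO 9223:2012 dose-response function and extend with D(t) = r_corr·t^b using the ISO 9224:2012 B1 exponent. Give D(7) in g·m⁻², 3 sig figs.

D(7) = 80.2 g·m⁻²

zinc: T≤10 °C ⇒ hinge +0.038·(7.5−10) = -0.0950
  Pd branch = 0.0129·Pd^0.44·e^(0.046·RH+f) = 1.582 μm/a
  Cl⁻ term: 0.0175·94.8^0.57·exp(0.008·62+0.085·7.5) = 0.7279
  r_corr = 1.582 + 0.7279 = 2.31 μm/a
ISO 9224: D(t) = r_corr · t^b with b = 0.813 (zinc, B1)
  D(7) = 2.31 × 7^0.813 = 2.31 × 4.865 = 11.24 μm
  Mass loss = 11.24 μm × 7.14 g/cm³ = 80.24 g·m⁻²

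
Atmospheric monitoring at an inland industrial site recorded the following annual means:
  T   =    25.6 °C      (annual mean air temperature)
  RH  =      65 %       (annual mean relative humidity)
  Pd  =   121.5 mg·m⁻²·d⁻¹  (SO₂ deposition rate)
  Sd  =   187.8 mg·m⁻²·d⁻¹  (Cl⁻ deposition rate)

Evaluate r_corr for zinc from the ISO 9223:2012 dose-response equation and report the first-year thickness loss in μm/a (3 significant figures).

zinc: f(T) = -0.071·(T−10) [T>10 °C] = -1.1076
  SO₂ term: 0.0129·121.5^0.44·exp(0.046·65-1.1076) = 0.7004
  Sd branch = 0.0175·Sd^0.57·e^(0.008·RH+0.085·T) = 5.127 μm/a
  sum: 0.7004 + 5.127 → r_corr = 5.828 μm/a

r_corr = 5.83 μm/a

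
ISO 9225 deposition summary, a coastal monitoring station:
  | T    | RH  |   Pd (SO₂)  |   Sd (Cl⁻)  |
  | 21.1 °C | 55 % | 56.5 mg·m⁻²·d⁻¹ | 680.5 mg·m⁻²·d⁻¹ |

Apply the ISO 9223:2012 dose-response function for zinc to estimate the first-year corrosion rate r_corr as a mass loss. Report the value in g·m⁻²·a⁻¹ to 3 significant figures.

zinc: f(T) = -0.071·(T−10) [T>10 °C] = -0.7881
  sulphur-dioxide contribution → 0.4345 μm/a
  chloride contribution → 6.726 μm/a
  ⇒ r_corr(zinc) = 7.16 μm/a
Convert to mass loss: 7.16 μm/a × 7.14 g/cm³ = 51.12 g·m⁻²·a⁻¹

r_corr = 51.1 g·m⁻²·a⁻¹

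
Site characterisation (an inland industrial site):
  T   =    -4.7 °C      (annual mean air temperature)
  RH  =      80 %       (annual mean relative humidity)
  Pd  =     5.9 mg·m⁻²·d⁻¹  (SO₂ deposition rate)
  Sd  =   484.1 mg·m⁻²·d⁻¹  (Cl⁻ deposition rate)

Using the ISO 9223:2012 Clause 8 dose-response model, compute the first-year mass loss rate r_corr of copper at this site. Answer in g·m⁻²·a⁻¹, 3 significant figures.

copper: f(T) = +0.126·(T−10) [T≤10 °C] = -1.8522
  SO₂ term: 0.0053·5.9^0.26·exp(0.059·80-1.8522) = 0.148
  Cl⁻ term: 0.01025·484.1^0.27·exp(0.036·80+0.049·-4.7) = 0.7699
  r_corr = 0.148 + 0.7699 = 0.9178 μm/a
Convert to mass loss: 0.9178 μm/a × 8.96 g/cm³ = 8.224 g·m⁻²·a⁻¹

r_corr = 8.22 g·m⁻²·a⁻¹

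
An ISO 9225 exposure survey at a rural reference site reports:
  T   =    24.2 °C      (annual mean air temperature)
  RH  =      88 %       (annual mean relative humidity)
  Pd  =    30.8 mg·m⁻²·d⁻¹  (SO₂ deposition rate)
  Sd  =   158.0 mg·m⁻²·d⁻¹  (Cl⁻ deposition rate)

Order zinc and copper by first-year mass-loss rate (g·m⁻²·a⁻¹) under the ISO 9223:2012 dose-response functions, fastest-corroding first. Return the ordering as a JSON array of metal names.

["zinc", "copper"]

zinc: T>10 °C ⇒ hinge -0.071·(24.2−10) = -1.0082
  SO₂ term: 0.0129·30.8^0.44·exp(0.046·88-1.0082) = 1.218
  Cl⁻ term: 0.0175·158.0^0.57·exp(0.008·88+0.085·24.2) = 4.959
  r_corr = 1.218 + 4.959 = 6.177 μm/a
  mass loss = 6.177 μm/a × 7.14 g/cm³ = 44.1 g·m⁻²·a⁻¹
copper: temperature factor f = -0.080·(14.2) = -1.1360
  Pd branch = 0.0053·Pd^0.26·e^(0.059·RH+f) = 0.7461 μm/a
  Cl⁻ term: 0.01025·158.0^0.27·exp(0.036·88+0.049·24.2) = 3.127
  r_corr = 0.7461 + 3.127 = 3.874 μm/a
  mass loss = 3.874 μm/a × 8.96 g/cm³ = 34.71 g·m⁻²·a⁻¹
Ordering by g·m⁻²·a⁻¹: zinc (44.1) > copper (34.7)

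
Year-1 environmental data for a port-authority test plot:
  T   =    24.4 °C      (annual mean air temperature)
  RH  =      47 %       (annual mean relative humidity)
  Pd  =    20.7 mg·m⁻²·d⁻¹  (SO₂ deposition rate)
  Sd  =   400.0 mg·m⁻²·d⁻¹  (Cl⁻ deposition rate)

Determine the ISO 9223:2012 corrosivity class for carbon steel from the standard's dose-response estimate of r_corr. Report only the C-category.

C4

carbon steel: T>10 °C ⇒ hinge -0.054·(24.4−10) = -0.7776
  Pd branch = 1.77·Pd^0.52·e^(0.02·RH+f) = 10.06 μm/a
  Cl⁻ term: 0.102·400.0^0.62·exp(0.033·47+0.04·24.4) = 52.4
  sum: 10.06 + 52.4 → r_corr = 62.47 μm/a
ISO 9223 Table 2 (carbon steel): 50 < 62.5 ≤ 80 μm/a ⇒ C4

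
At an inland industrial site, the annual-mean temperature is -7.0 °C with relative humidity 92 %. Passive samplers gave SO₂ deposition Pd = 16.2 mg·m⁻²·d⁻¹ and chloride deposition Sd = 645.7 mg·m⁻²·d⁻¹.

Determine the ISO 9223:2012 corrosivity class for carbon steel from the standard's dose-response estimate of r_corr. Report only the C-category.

carbon steel: temperature factor f = +0.150·(-17.0) = -2.5500
  sulphur-dioxide contribution → 3.703 μm/a
  chloride contribution → 88.66 μm/a
  ⇒ r_corr(carbon steel) = 92.36 μm/a
Category bounds: 80…200 μm/a bracket r_corr ⇒ C5

C5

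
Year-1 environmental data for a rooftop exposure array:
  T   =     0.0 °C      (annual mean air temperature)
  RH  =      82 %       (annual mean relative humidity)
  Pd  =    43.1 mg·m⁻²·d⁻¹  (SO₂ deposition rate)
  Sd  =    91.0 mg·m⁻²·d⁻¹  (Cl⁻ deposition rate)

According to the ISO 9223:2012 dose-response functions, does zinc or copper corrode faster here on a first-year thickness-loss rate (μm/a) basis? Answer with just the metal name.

zinc

zinc: T≤10 °C ⇒ hinge +0.038·(0.0−10) = -0.3800
  sulphur-dioxide contribution → 2.009 μm/a
  chloride contribution → 0.4412 μm/a
  ⇒ r_corr(zinc) = 2.45 μm/a
copper: T≤10 °C ⇒ hinge +0.126·(0.0−10) = -1.2600
  sulphur-dioxide contribution → 0.5048 μm/a
  chloride contribution → 0.6633 μm/a
  ⇒ r_corr(copper) = 1.168 μm/a
Ordering by μm/a: zinc (2.45) > copper (1.17)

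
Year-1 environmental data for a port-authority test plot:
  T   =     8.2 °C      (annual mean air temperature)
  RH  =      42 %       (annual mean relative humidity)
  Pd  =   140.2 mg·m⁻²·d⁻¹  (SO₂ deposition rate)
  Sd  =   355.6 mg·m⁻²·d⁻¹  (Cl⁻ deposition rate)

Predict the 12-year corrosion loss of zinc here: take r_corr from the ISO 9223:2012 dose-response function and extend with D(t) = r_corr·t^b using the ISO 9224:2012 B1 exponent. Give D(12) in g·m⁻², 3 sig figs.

zinc: temperature factor f = +0.038·(-1.8) = -0.0684
  sulphur-dioxide contribution → 0.732 μm/a
  chloride contribution → 1.399 μm/a
  total first-year rate 2.131 μm/a
Long-term exponent b (ISO 9224 Table 2, B1) = 0.813
  D(12) = 2.131 × 12^0.813 = 2.131 × 7.54 = 16.07 μm
  Mass loss = 16.07 μm × 7.14 g/cm³ = 114.7 g·m⁻²

D(12) = 115 g·m⁻²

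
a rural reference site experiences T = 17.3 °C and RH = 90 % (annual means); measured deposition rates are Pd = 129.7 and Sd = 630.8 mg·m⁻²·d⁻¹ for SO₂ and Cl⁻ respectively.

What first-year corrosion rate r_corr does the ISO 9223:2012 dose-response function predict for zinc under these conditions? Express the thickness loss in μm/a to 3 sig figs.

r_corr = 10.3 μm/a

zinc: f(T) = -0.071·(T−10) [T>10 °C] = -0.5183
  Pd branch = 0.0129·Pd^0.44·e^(0.046·RH+f) = 4.104 μm/a
  Cl⁻ term: 0.0175·630.8^0.57·exp(0.008·90+0.085·17.3) = 6.17
  sum: 4.104 + 6.17 → r_corr = 10.27 μm/a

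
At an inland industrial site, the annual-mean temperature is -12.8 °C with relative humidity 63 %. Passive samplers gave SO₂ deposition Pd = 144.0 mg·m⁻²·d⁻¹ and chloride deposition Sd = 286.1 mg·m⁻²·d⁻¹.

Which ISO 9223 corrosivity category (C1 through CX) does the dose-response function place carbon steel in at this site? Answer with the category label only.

C2

carbon steel: T≤10 °C ⇒ hinge +0.150·(-12.8−10) = -3.4200
  sulphur-dioxide contribution → 2.705 μm/a
  chloride contribution → 16.3 μm/a
  ⇒ r_corr(carbon steel) = 19.01 μm/a
19 μm/a falls in (1.3, 25] for carbon steel → category C2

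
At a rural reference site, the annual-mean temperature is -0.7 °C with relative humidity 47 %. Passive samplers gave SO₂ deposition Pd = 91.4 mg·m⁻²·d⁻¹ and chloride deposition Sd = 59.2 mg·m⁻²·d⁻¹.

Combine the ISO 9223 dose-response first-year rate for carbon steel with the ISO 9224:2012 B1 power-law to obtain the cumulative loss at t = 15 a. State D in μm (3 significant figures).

carbon steel: temperature factor f = +0.150·(-10.7) = -1.6050
  Pd branch = 1.77·Pd^0.52·e^(0.02·RH+f) = 9.525 μm/a
  Cl⁻ term: 0.102·59.2^0.62·exp(0.033·47+0.04·-0.7) = 5.873
  sum: 9.525 + 5.873 → r_corr = 15.4 μm/a
Long-term exponent b (ISO 9224 Table 2, B1) = 0.523
  D(15) = 15.4 × 15^0.523 = 15.4 × 4.122 = 63.47 μm

D(15) = 63.5 μm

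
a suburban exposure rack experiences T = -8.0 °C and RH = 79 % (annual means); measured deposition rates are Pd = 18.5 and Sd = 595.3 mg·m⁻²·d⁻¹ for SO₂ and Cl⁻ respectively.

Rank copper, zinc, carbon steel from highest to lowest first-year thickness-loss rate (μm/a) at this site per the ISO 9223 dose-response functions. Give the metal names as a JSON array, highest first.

["carbon steel", "zinc", "copper"]

copper: temperature factor f = +0.126·(-18.0) = -2.2680
  Pd branch = 0.0053·Pd^0.26·e^(0.059·RH+f) = 0.1239 μm/a
  Sd branch = 0.01025·Sd^0.27·e^(0.036·RH+0.049·T) = 0.668 μm/a
  r_corr = 0.1239 + 0.668 = 0.7919 μm/a
zinc: temperature factor f = +0.038·(-18.0) = -0.6840
  SO₂ term: 0.0129·18.5^0.44·exp(0.046·79-0.6840) = 0.8898
  Sd branch = 0.0175·Sd^0.57·e^(0.008·RH+0.085·T) = 0.6365 μm/a
  sum: 0.8898 + 0.6365 → r_corr = 1.526 μm/a
carbon steel: f(T) = +0.150·(T−10) [T≤10 °C] = -2.7000
  Pd branch = 1.77·Pd^0.52·e^(0.02·RH+f) = 2.633 μm/a
  Sd branch = 0.102·Sd^0.62·e^(0.033·RH+0.04·T) = 52.74 μm/a
  sum: 2.633 + 52.74 → r_corr = 55.38 μm/a
Ordering by μm/a: carbon steel (55.4) > zinc (1.53) > copper (0.792)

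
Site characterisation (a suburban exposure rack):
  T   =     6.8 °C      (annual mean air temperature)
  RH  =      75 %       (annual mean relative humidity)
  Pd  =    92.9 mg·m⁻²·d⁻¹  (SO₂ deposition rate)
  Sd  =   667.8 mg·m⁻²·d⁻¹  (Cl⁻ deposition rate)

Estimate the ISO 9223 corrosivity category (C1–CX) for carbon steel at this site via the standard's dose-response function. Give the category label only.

carbon steel: temperature factor f = +0.150·(-3.2) = -0.4800
  sulphur-dioxide contribution → 51.8 μm/a
  chloride contribution → 89.72 μm/a
  ⇒ r_corr(carbon steel) = 141.5 μm/a
142 μm/a falls in (80, 200] for carbon steel → category C5

C5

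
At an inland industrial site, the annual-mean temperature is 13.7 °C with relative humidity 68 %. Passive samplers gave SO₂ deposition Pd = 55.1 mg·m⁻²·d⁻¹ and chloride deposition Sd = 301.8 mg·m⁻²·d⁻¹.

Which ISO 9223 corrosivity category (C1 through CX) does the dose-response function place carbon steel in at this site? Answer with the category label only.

carbon steel: temperature factor f = -0.054·(3.7) = -0.1998
  Pd branch = 1.77·Pd^0.52·e^(0.02·RH+f) = 45.42 μm/a
  Cl⁻ term: 0.102·301.8^0.62·exp(0.033·68+0.04·13.7) = 57.36
  r_corr = 45.42 + 57.36 = 102.8 μm/a
ISO 9223 Table 2 (carbon steel): 80 < 103 ≤ 200 μm/a ⇒ C5

C5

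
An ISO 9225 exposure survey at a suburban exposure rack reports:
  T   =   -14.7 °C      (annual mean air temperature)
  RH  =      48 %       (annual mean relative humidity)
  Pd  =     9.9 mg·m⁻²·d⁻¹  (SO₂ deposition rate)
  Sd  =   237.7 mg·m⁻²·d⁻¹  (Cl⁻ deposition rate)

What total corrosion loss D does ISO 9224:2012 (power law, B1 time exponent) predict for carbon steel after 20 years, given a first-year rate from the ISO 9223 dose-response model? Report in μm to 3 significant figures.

D(20) = 41.1 μm

carbon steel: temperature factor f = +0.150·(-24.7) = -3.7050
  sulphur-dioxide contribution → 0.3746 μm/a
  chloride contribution → 8.209 μm/a
  total first-year rate 8.584 μm/a
ISO 9224: D(t) = r_corr · t^b with b = 0.523 (carbon steel, B1)
  D(20) = 8.584 × 20^0.523 = 8.584 × 4.791 = 41.13 μm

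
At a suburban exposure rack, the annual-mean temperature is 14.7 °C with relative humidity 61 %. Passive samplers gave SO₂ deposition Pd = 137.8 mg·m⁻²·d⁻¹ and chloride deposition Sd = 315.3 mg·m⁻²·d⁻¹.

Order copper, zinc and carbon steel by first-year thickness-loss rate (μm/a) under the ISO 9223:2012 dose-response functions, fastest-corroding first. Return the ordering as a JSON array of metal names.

["carbon steel", "zinc", "copper"]

copper: f(T) = -0.080·(T−10) [T>10 °C] = -0.3760
  Pd branch = 0.0053·Pd^0.26·e^(0.059·RH+f) = 0.4789 μm/a
  Cl⁻ term: 0.01025·315.3^0.27·exp(0.036·61+0.049·14.7) = 0.8952
  sum: 0.4789 + 0.8952 → r_corr = 1.374 μm/a
zinc: temperature factor f = -0.071·(4.7) = -0.3337
  Pd branch = 0.0129·Pd^0.44·e^(0.046·RH+f) = 1.335 μm/a
  Cl⁻ term: 0.0175·315.3^0.57·exp(0.008·61+0.085·14.7) = 2.642
  sum: 1.335 + 2.642 → r_corr = 3.977 μm/a
carbon steel: T>10 °C ⇒ hinge -0.054·(14.7−10) = -0.2538
  SO₂ term: 1.77·137.8^0.52·exp(0.02·61-0.2538) = 60.26
  Sd branch = 0.102·Sd^0.62·e^(0.033·RH+0.04·T) = 48.69 μm/a
  sum: 60.26 + 48.69 → r_corr = 108.9 μm/a
Ordering by μm/a: carbon steel (109) > zinc (3.98) > copper (1.37)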